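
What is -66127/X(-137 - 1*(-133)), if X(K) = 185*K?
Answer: 66127/740 ≈ 89.361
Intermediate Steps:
-66127/X(-137 - 1*(-133)) = -66127*1/(185*(-137 - 1*(-133))) = -66127*1/(185*(-137 + 133)) = -66127/(185*(-4)) = -66127/(-740) = -66127*(-1/740) = 66127/740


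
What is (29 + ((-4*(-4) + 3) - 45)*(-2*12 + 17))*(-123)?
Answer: -25953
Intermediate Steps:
(29 + ((-4*(-4) + 3) - 45)*(-2*12 + 17))*(-123) = (29 + ((16 + 3) - 45)*(-24 + 17))*(-123) = (29 + (19 - 45)*(-7))*(-123) = (29 - 26*(-7))*(-123) = (29 + 182)*(-123) = 211*(-123) = -25953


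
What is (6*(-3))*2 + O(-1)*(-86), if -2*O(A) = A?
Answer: -79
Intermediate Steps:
O(A) = -A/2
(6*(-3))*2 + O(-1)*(-86) = (6*(-3))*2 - ½*(-1)*(-86) = -18*2 + (½)*(-86) = -36 - 43 = -79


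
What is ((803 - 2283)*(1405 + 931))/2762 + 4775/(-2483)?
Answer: -22506845/17953 ≈ -1253.7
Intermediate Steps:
((803 - 2283)*(1405 + 931))/2762 + 4775/(-2483) = -1480*2336*(1/2762) + 4775*(-1/2483) = -3457280*1/2762 - 25/13 = -1728640/1381 - 25/13 = -22506845/17953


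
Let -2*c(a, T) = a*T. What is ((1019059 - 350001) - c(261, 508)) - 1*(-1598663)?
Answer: 2334015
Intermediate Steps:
c(a, T) = -T*a/2 (c(a, T) = -a*T/2 = -T*a/2)
((1019059 - 350001) - c(261, 508)) - 1*(-1598663) = ((1019059 - 350001) - (-1)*508*261/2) - 1*(-1598663) = (669058 - 1*(-66294)) + 1598663 = (669058 + 66294) + 1598663 = 735352 + 1598663 = 2334015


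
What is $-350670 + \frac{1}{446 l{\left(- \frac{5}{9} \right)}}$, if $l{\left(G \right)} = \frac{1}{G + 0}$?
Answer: $- \frac{1407589385}{4014} \approx -3.5067 \cdot 10^{5}$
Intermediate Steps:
$l{\left(G \right)} = \frac{1}{G}$
$-350670 + \frac{1}{446 l{\left(- \frac{5}{9} \right)}} = -350670 + \frac{1}{446 \frac{1}{\left(-5\right) \frac{1}{9}}} = -350670 + \frac{1}{446 \frac{1}{- \frac{5}{9}}} = -350670 + \frac{1}{446 \left(- \frac{9}{5}\right)} = -350670 + \frac{1}{- \frac{4014}{5}} = -350670 - \frac{5}{4014} = - \frac{1407589385}{4014}$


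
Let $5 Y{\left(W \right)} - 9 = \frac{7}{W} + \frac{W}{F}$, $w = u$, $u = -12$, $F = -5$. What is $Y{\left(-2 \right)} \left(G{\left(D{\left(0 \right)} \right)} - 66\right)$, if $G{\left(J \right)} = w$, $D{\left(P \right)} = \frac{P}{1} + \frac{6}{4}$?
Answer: $- \frac{2301}{25} \approx -92.04$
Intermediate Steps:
$w = -12$
$D{\left(P \right)} = \frac{3}{2} + P$ ($D{\left(P \right)} = P 1 + 6 \cdot \frac{1}{4} = P + \frac{3}{2} = \frac{3}{2} + P$)
$G{\left(J \right)} = -12$
$Y{\left(W \right)} = \frac{9}{5} - \frac{W}{25} + \frac{7}{5 W}$ ($Y{\left(W \right)} = \frac{9}{5} + \frac{\frac{7}{W} + \frac{W}{-5}}{5} = \frac{9}{5} + \frac{\frac{7}{W} + W \left(- \frac{1}{5}\right)}{5} = \frac{9}{5} + \frac{\frac{7}{W} - \frac{W}{5}}{5} = \frac{9}{5} - \left(- \frac{7}{5 W} + \frac{W}{25}\right) = \frac{9}{5} - \frac{W}{25} + \frac{7}{5 W}$)
$Y{\left(-2 \right)} \left(G{\left(D{\left(0 \right)} \right)} - 66\right) = \frac{35 - 2 \left(45 - -2\right)}{25 \left(-2\right)} \left(-12 - 66\right) = \frac{1}{25} \left(- \frac{1}{2}\right) \left(35 - 2 \left(45 + 2\right)\right) \left(-78\right) = \frac{1}{25} \left(- \frac{1}{2}\right) \left(35 - 94\right) \left(-78\right) = \frac{1}{25} \left(- \frac{1}{2}\right) \left(-59\right) \left(-78\right) = \frac{59}{50} \left(-78\right) = - \frac{2301}{25}$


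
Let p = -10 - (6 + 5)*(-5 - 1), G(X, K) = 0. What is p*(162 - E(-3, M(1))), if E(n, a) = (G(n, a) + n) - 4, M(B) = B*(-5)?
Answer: 9464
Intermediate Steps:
M(B) = -5*B
E(n, a) = -4 + n (E(n, a) = (0 + n) - 4 = n - 4 = -4 + n)
p = 56 (p = -10 - 11*(-6) = -10 - 1*(-66) = -10 + 66 = 56)
p*(162 - E(-3, M(1))) = 56*(162 - (-4 - 3)) = 56*(162 - 1*(-7)) = 56*(162 + 7) = 56*169 = 9464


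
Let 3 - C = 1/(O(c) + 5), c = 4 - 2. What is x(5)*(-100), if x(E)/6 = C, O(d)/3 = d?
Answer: -19200/11 ≈ -1745.5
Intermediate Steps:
c = 2
O(d) = 3*d
C = 32/11 (C = 3 - 1/(3*2 + 5) = 3 - 1/(6 + 5) = 3 - 1/11 = 32/11 ≈ 2.9091)
x(E) = 192/11 (x(E) = 6*(32/11) = 192/11)
x(5)*(-100) = (192/11)*(-100) = -19200/11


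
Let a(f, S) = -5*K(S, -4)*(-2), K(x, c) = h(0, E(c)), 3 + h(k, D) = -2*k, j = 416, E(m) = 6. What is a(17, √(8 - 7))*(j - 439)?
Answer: 690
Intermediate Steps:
h(k, D) = -3 - 2*k
K(x, c) = -3 (K(x, c) = -3 - 2*0 = -3 + 0 = -3)
a(f, S) = -30 (a(f, S) = -5*(-3)*(-2) = 15*(-2) = -30)
a(17, √(8 - 7))*(j - 439) = -30*(416 - 439) = -30*(-23) = 690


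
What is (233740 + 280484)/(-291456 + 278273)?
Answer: -514224/13183 ≈ -39.007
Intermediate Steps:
(233740 + 280484)/(-291456 + 278273) = 514224/(-13183) = 514224*(-1/13183) = -514224/13183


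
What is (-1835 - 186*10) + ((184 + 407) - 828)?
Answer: -3932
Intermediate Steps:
(-1835 - 186*10) + ((184 + 407) - 828) = (-1835 - 1860) + (591 - 828) = -3695 - 237 = -3932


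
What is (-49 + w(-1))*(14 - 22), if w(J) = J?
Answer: 400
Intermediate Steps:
(-49 + w(-1))*(14 - 22) = (-49 - 1)*(14 - 22) = -50*(-8) = 400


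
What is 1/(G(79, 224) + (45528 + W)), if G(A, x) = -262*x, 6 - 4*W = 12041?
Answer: -4/64675 ≈ -6.1848e-5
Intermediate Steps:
W = -12035/4 (W = 3/2 - 1/4*12041 = 3/2 - 12041/4 = -12035/4 ≈ -3008.8)
1/(G(79, 224) + (45528 + W)) = 1/(-262*224 + (45528 - 12035/4)) = 1/(-58688 + 170077/4) = 1/(-64675/4) = -4/64675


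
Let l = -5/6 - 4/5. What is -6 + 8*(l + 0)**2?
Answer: 3452/225 ≈ 15.342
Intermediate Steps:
l = -49/30 (l = -5*1/6 - 4*1/5 = -5/6 - 4/5 = -49/30 ≈ -1.6333)
-6 + 8*(l + 0)**2 = -6 + 8*(-49/30 + 0)**2 = -6 + 8*(-49/30)**2 = -6 + 8*(2401/900) = -6 + 4802/225 = 3452/225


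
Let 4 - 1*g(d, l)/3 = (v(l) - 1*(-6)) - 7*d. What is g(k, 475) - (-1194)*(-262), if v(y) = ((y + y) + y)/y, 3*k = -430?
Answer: -315853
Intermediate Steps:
k = -430/3 (k = (1/3)*(-430) = -430/3 ≈ -143.33)
v(y) = 3 (v(y) = (2*y + y)/y = (3*y)/y = 3)
g(d, l) = -15 + 21*d (g(d, l) = 12 - 3*((3 - 1*(-6)) - 7*d) = 12 - 3*((3 + 6) - 7*d) = 12 - 3*(9 - 7*d) = 12 + (-27 + 21*d) = -15 + 21*d)
g(k, 475) - (-1194)*(-262) = (-15 + 21*(-430/3)) - (-1194)*(-262) = (-15 - 3010) - 1*312828 = -3025 - 312828 = -315853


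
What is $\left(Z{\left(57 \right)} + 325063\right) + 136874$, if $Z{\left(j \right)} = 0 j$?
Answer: $461937$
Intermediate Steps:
$Z{\left(j \right)} = 0$
$\left(Z{\left(57 \right)} + 325063\right) + 136874 = \left(0 + 325063\right) + 136874 = 325063 + 136874 = 461937$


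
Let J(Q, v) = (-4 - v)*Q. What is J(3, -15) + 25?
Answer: 58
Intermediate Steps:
J(Q, v) = Q*(-4 - v)
J(3, -15) + 25 = -1*3*(4 - 15) + 25 = -1*3*(-11) + 25 = 33 + 25 = 58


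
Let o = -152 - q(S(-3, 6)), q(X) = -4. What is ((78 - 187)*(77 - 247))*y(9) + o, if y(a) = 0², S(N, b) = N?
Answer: -148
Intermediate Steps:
y(a) = 0
o = -148 (o = -152 - 1*(-4) = -152 + 4 = -148)
((78 - 187)*(77 - 247))*y(9) + o = ((78 - 187)*(77 - 247))*0 - 148 = -109*(-170)*0 - 148 = 18530*0 - 148 = 0 - 148 = -148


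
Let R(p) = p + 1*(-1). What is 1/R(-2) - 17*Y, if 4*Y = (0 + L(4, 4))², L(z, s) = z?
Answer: -205/3 ≈ -68.333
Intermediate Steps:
R(p) = -1 + p (R(p) = p - 1 = -1 + p)
Y = 4 (Y = (0 + 4)²/4 = (¼)*4² = (¼)*16 = 4)
1/R(-2) - 17*Y = 1/(-1 - 2) - 17*4 = 1/(-3) - 68 = -⅓ - 68 = -205/3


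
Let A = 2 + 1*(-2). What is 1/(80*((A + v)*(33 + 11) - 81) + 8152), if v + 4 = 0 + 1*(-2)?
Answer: -1/19448 ≈ -5.1419e-5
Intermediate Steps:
v = -6 (v = -4 + (0 + 1*(-2)) = -4 + (0 - 2) = -4 - 2 = -6)
A = 0 (A = 2 - 2 = 0)
1/(80*((A + v)*(33 + 11) - 81) + 8152) = 1/(80*((0 - 6)*(33 + 11) - 81) + 8152) = 1/(80*(-6*44 - 81) + 8152) = 1/(80*(-264 - 81) + 8152) = 1/(80*(-345) + 8152) = 1/(-27600 + 8152) = 1/(-19448) = -1/19448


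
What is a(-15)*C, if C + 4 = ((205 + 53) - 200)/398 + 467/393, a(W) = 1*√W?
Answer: -208498*I*√15/78207 ≈ -10.325*I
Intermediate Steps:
a(W) = √W
C = -208498/78207 (C = -4 + (((205 + 53) - 200)/398 + 467/393) = -4 + ((258 - 200)*(1/398) + 467*(1/393)) = -4 + (58*(1/398) + 467/393) = -4 + (29/199 + 467/393) = -4 + 104330/78207 = -208498/78207 ≈ -2.6660)
a(-15)*C = √(-15)*(-208498/78207) = (I*√15)*(-208498/78207) = -208498*I*√15/78207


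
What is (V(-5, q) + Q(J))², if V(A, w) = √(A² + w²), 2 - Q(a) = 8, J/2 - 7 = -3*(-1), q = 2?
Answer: (6 - √29)² ≈ 0.37802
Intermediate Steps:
J = 20 (J = 14 + 2*(-3*(-1)) = 14 + 2*3 = 14 + 6 = 20)
Q(a) = -6 (Q(a) = 2 - 1*8 = 2 - 8 = -6)
(V(-5, q) + Q(J))² = (√((-5)² + 2²) - 6)² = (√(25 + 4) - 6)² = (√29 - 6)² = (-6 + √29)²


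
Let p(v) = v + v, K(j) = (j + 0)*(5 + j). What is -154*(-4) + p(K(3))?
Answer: 664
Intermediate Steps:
K(j) = j*(5 + j)
p(v) = 2*v
-154*(-4) + p(K(3)) = -154*(-4) + 2*(3*(5 + 3)) = 616 + 2*(3*8) = 616 + 2*24 = 616 + 48 = 664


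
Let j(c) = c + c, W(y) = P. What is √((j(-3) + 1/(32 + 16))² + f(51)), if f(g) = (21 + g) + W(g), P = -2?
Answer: √243649/48 ≈ 10.284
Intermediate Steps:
W(y) = -2
j(c) = 2*c
f(g) = 19 + g (f(g) = (21 + g) - 2 = 19 + g)
√((j(-3) + 1/(32 + 16))² + f(51)) = √((2*(-3) + 1/(32 + 16))² + (19 + 51)) = √((-6 + 1/48)² + 70) = √((-287/48)² + 70) = √(82369/2304 + 70) = √(243649/2304) = √243649/48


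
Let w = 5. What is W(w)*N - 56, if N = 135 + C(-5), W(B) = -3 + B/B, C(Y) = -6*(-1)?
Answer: -338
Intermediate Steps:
C(Y) = 6
W(B) = -2 (W(B) = -3 + 1 = -2)
N = 141 (N = 135 + 6 = 141)
W(w)*N - 56 = -2*141 - 56 = -282 - 56 = -338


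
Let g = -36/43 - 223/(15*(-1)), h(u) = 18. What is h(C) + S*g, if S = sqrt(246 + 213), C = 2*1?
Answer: 18 + 9049*sqrt(51)/215 ≈ 318.57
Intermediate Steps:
C = 2
S = 3*sqrt(51) (S = sqrt(459) = 3*sqrt(51) ≈ 21.424)
g = 9049/645 (g = -36*1/43 - 223/(-15) = -36/43 - 223*(-1/15) = -36/43 + 223/15 = 9049/645 ≈ 14.029)
h(C) + S*g = 18 + (3*sqrt(51))*(9049/645) = 18 + 9049*sqrt(51)/215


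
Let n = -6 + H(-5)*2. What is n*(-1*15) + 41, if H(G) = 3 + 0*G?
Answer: 41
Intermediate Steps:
H(G) = 3 (H(G) = 3 + 0 = 3)
n = 0 (n = -6 + 3*2 = -6 + 6 = 0)
n*(-1*15) + 41 = 0*(-1*15) + 41 = 0*(-15) + 41 = 0 + 41 = 41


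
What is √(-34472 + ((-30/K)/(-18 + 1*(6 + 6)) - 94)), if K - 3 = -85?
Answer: I*√232422194/82 ≈ 185.92*I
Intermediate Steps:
K = -82 (K = 3 - 85 = -82)
√(-34472 + ((-30/K)/(-18 + 1*(6 + 6)) - 94)) = √(-34472 + ((-30/(-82))/(-18 + 1*(6 + 6)) - 94)) = √(-34472 + ((-30*(-1/82))/(-18 + 1*12) - 94)) = √(-34472 + (15/(41*(-18 + 12)) - 94)) = √(-34472 + ((15/41)/(-6) - 94)) = √(-34472 + ((15/41)*(-⅙) - 94)) = √(-34472 + (-5/82 - 94)) = √(-34472 - 7713/82) = √(-2834417/82) = I*√232422194/82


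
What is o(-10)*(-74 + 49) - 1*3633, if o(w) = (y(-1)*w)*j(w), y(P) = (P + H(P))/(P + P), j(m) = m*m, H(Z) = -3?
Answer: 46367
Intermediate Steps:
j(m) = m²
y(P) = (-3 + P)/(2*P) (y(P) = (P - 3)/(P + P) = (-3 + P)/((2*P)) = (-3 + P)*(1/(2*P)) = (-3 + P)/(2*P))
o(w) = 2*w³ (o(w) = (((½)*(-3 - 1)/(-1))*w)*w² = (((½)*(-1)*(-4))*w)*w² = (2*w)*w² = 2*w³)
o(-10)*(-74 + 49) - 1*3633 = (2*(-10)³)*(-74 + 49) - 1*3633 = (2*(-1000))*(-25) - 3633 = -2000*(-25) - 3633 = 50000 - 3633 = 46367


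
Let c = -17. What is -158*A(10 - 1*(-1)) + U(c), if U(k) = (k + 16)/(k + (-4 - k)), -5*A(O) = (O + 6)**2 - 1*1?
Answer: 182021/20 ≈ 9101.0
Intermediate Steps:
A(O) = 1/5 - (6 + O)**2/5 (A(O) = -((O + 6)**2 - 1*1)/5 = -((6 + O)**2 - 1)/5 = -(-1 + (6 + O)**2)/5 = 1/5 - (6 + O)**2/5)
U(k) = -4 - k/4 (U(k) = (16 + k)/(-4) = (16 + k)*(-1/4) = -4 - k/4)
-158*A(10 - 1*(-1)) + U(c) = -158*(1/5 - (6 + (10 - 1*(-1)))**2/5) + (-4 - 1/4*(-17)) = -158*(1/5 - (6 + (10 + 1))**2/5) + (-4 + 17/4) = -158*(1/5 - (6 + 11)**2/5) + 1/4 = -158*(1/5 - 1/5*17**2) + 1/4 = -158*(1/5 - 1/5*289) + 1/4 = -158*(1/5 - 289/5) + 1/4 = -158*(-288/5) + 1/4 = 45504/5 + 1/4 = 182021/20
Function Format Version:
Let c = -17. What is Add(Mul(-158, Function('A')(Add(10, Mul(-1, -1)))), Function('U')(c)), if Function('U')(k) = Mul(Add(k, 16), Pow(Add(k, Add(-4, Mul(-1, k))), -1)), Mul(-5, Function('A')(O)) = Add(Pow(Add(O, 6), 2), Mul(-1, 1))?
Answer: Rational(182021, 20) ≈ 9101.0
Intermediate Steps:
Function('A')(O) = Add(Rational(1, 5), Mul(Rational(-1, 5), Pow(Add(6, O), 2))) (Function('A')(O) = Mul(Rational(-1, 5), Add(Pow(Add(O, 6), 2), Mul(-1, 1))) = Mul(Rational(-1, 5), Add(Pow(Add(6, O), 2), -1)) = Mul(Rational(-1, 5), Add(-1, Pow(Add(6, O), 2))) = Add(Rational(1, 5), Mul(Rational(-1, 5), Pow(Add(6, O), 2))))
Function('U')(k) = Add(-4, Mul(Rational(-1, 4), k)) (Function('U')(k) = Mul(Add(16, k), Pow(-4, -1)) = Mul(Add(16, k), Rational(-1, 4)) = Add(-4, Mul(Rational(-1, 4), k)))
Add(Mul(-158, Function('A')(Add(10, Mul(-1, -1)))), Function('U')(c)) = Add(Mul(-158, Add(Rational(1, 5), Mul(Rational(-1, 5), Pow(Add(6, Add(10, Mul(-1, -1))), 2)))), Add(-4, Mul(Rational(-1, 4), -17))) = Add(Mul(-158, Add(Rational(1, 5), Mul(Rational(-1, 5), Pow(Add(6, Add(10, 1)), 2)))), Add(-4, Rational(17, 4))) = Add(Mul(-158, Add(Rational(1, 5), Mul(Rational(-1, 5), Pow(Add(6, 11), 2)))), Rational(1, 4)) = Add(Mul(-158, Add(Rational(1, 5), Mul(Rational(-1, 5), Pow(17, 2)))), Rational(1, 4)) = Add(Mul(-158, Add(Rational(1, 5), Mul(Rational(-1, 5), 289))), Rational(1, 4)) = Add(Mul(-158, Add(Rational(1, 5), Rational(-289, 5))), Rational(1, 4)) = Add(Mul(-158, Rational(-288, 5)), Rational(1, 4)) = Add(Rational(45504, 5), Rational(1, 4)) = Rational(182021, 20)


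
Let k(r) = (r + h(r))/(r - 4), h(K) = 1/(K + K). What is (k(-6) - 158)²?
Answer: 356718769/14400 ≈ 24772.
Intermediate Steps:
h(K) = 1/(2*K)
k(r) = (r + 1/(2*r))/(-4 + r) (k(r) = (r + 1/(2*r))/(r - 4) = (r + 1/(2*r))/(-4 + r))
(k(-6) - 158)² = ((½ + (-6)²)/((-6)*(-4 - 6)) - 158)² = (-⅙*(½ + 36)/(-10) - 158)² = (-⅙*(-⅒)*73/2 - 158)² = (73/120 - 158)² = (-18887/120)² = 356718769/14400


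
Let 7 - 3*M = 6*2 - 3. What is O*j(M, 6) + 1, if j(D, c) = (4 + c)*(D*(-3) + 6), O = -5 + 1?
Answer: -319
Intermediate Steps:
O = -4
M = -⅔ (M = 7/3 - (6*2 - 3)/3 = 7/3 - (12 - 3)/3 = 7/3 - ⅓*9 = 7/3 - 3 = -⅔ ≈ -0.66667)
j(D, c) = (4 + c)*(6 - 3*D) (j(D, c) = (4 + c)*(-3*D + 6) = (4 + c)*(6 - 3*D))
O*j(M, 6) + 1 = -4*(24 - 12*(-⅔) + 6*6 - 3*(-⅔)*6) + 1 = -4*(24 + 8 + 36 + 12) + 1 = -4*80 + 1 = -320 + 1 = -319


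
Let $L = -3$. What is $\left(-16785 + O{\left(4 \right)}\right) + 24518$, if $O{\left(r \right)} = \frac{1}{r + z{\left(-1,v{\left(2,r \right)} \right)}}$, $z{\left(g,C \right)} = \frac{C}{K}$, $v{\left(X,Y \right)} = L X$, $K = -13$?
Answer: $\frac{448527}{58} \approx 7733.2$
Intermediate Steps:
$v{\left(X,Y \right)} = - 3 X$
$z{\left(g,C \right)} = - \frac{C}{13}$ ($z{\left(g,C \right)} = \frac{C}{-13} = C \left(- \frac{1}{13}\right) = - \frac{C}{13}$)
$O{\left(r \right)} = \frac{1}{\frac{6}{13} + r}$ ($O{\left(r \right)} = \frac{1}{r - \frac{\left(-3\right) 2}{13}} = \frac{1}{r - - \frac{6}{13}} = \frac{1}{r + \frac{6}{13}} = \frac{1}{\frac{6}{13} + r}$)
$\left(-16785 + O{\left(4 \right)}\right) + 24518 = \left(-16785 + \frac{13}{6 + 13 \cdot 4}\right) + 24518 = \left(-16785 + \frac{13}{6 + 52}\right) + 24518 = \left(-16785 + \frac{13}{58}\right) + 24518 = - \frac{973517}{58} + 24518 = \frac{448527}{58}$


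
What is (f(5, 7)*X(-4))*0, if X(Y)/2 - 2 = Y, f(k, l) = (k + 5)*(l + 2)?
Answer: 0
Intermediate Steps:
f(k, l) = (2 + l)*(5 + k) (f(k, l) = (5 + k)*(2 + l) = (2 + l)*(5 + k))
X(Y) = 4 + 2*Y
(f(5, 7)*X(-4))*0 = ((10 + 2*5 + 5*7 + 5*7)*(4 + 2*(-4)))*0 = ((10 + 10 + 35 + 35)*(4 - 8))*0 = (90*(-4))*0 = -360*0 = 0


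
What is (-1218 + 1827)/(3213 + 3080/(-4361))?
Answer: 379407/2001259 ≈ 0.18958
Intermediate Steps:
(-1218 + 1827)/(3213 + 3080/(-4361)) = 609/(3213 + 3080*(-1/4361)) = 609/(3213 - 440/623) = 609/(2001259/623) = 609*(623/2001259) = 379407/2001259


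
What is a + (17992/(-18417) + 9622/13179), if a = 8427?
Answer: 227257963263/26968627 ≈ 8426.8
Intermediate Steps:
a + (17992/(-18417) + 9622/13179) = 8427 + (17992/(-18417) + 9622/13179) = 8427 + (17992*(-1/18417) + 9622*(1/13179)) = 8427 + (-17992/18417 + 9622/13179) = 8427 - 6656466/26968627 = 227257963263/26968627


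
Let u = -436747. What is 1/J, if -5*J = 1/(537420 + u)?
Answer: -503365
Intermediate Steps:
J = -1/503365 (J = -1/(5*(537420 - 436747)) = -⅕/100673 = -⅕*1/100673 = -1/503365 ≈ -1.9866e-6)
1/J = 1/(-1/503365) = -503365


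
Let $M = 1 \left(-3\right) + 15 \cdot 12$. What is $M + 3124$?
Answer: $3301$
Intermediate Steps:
$M = 177$ ($M = -3 + 180 = 177$)
$M + 3124 = 177 + 3124 = 3301$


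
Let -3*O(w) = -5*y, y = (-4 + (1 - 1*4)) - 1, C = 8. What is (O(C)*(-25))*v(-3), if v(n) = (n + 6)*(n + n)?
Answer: -6000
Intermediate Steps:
v(n) = 2*n*(6 + n) (v(n) = (6 + n)*(2*n) = 2*n*(6 + n))
y = -8 (y = (-4 + (1 - 4)) - 1 = (-4 - 3) - 1 = -7 - 1 = -8)
O(w) = -40/3 (O(w) = -(-5)*(-8)/3 = -1/3*40 = -40/3)
(O(C)*(-25))*v(-3) = (-40/3*(-25))*(2*(-3)*(6 - 3)) = 1000*(2*(-3)*3)/3 = (1000/3)*(-18) = -6000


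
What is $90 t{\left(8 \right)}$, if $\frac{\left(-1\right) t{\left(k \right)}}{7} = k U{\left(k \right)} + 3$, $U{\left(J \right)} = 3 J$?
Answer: $-122850$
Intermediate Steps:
$t{\left(k \right)} = -21 - 21 k^{2}$ ($t{\left(k \right)} = - 7 \left(k 3 k + 3\right) = - 7 \left(3 k^{2} + 3\right) = - 7 \left(3 + 3 k^{2}\right) = -21 - 21 k^{2}$)
$90 t{\left(8 \right)} = 90 \left(-21 - 21 \cdot 8^{2}\right) = 90 \left(-21 - 1344\right) = 90 \left(-1365\right) = -122850$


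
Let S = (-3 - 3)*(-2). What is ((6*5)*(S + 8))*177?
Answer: 106200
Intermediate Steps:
S = 12 (S = -6*(-2) = 12)
((6*5)*(S + 8))*177 = ((6*5)*(12 + 8))*177 = (30*20)*177 = 600*177 = 106200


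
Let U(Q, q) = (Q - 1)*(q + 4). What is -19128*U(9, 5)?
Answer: -1377216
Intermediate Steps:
U(Q, q) = (-1 + Q)*(4 + q)
-19128*U(9, 5) = -19128*(-4 - 1*5 + 4*9 + 9*5) = -19128*(-4 - 5 + 36 + 45) = -19128*72 = -1377216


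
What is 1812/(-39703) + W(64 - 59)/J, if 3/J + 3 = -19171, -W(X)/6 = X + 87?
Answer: 140072817436/39703 ≈ 3.5280e+6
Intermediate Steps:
W(X) = -522 - 6*X (W(X) = -6*(X + 87) = -6*(87 + X) = -522 - 6*X)
J = -3/19174 (J = 3/(-3 - 19171) = 3/(-19174) = 3*(-1/19174) = -3/19174 ≈ -0.00015646)
1812/(-39703) + W(64 - 59)/J = 1812/(-39703) + (-522 - 6*(64 - 59))/(-3/19174) = 1812*(-1/39703) + (-522 - 6*5)*(-19174/3) = -1812/39703 + (-522 - 30)*(-19174/3) = -1812/39703 - 552*(-19174/3) = -1812/39703 + 3528016 = 140072817436/39703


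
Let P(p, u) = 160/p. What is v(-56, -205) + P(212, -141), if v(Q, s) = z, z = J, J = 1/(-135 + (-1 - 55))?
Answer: 7587/10123 ≈ 0.74948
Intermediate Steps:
J = -1/191 (J = 1/(-135 - 56) = 1/(-191) = -1/191 ≈ -0.0052356)
z = -1/191 ≈ -0.0052356
v(Q, s) = -1/191
v(-56, -205) + P(212, -141) = -1/191 + 160/212 = -1/191 + 160*(1/212) = -1/191 + 40/53 = 7587/10123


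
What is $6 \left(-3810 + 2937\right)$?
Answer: $-5238$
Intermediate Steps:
$6 \left(-3810 + 2937\right) = 6 \left(-873\right) = -5238$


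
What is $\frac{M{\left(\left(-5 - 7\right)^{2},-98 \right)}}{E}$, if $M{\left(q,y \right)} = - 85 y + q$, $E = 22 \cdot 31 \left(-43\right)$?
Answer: $- \frac{4237}{14663} \approx -0.28896$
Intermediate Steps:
$E = -29326$ ($E = 682 \left(-43\right) = -29326$)
$M{\left(q,y \right)} = q - 85 y$
$\frac{M{\left(\left(-5 - 7\right)^{2},-98 \right)}}{E} = \frac{\left(-5 - 7\right)^{2} - -8330}{-29326} = \left(\left(-12\right)^{2} + 8330\right) \left(- \frac{1}{29326}\right) = \left(144 + 8330\right) \left(- \frac{1}{29326}\right) = 8474 \left(- \frac{1}{29326}\right) = - \frac{4237}{14663}$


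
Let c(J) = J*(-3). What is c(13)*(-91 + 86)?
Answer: 195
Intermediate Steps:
c(J) = -3*J
c(13)*(-91 + 86) = (-3*13)*(-91 + 86) = -39*(-5) = 195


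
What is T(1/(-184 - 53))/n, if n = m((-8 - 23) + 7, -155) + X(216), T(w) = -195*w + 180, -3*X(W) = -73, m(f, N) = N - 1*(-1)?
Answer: -42855/30731 ≈ -1.3945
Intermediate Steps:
m(f, N) = 1 + N (m(f, N) = N + 1 = 1 + N)
X(W) = 73/3 (X(W) = -⅓*(-73) = 73/3)
T(w) = 180 - 195*w
n = -389/3 (n = (1 - 155) + 73/3 = -154 + 73/3 = -389/3 ≈ -129.67)
T(1/(-184 - 53))/n = (180 - 195/(-184 - 53))/(-389/3) = (180 - 195/(-237))*(-3/389) = (180 - 195*(-1/237))*(-3/389) = (180 + 65/79)*(-3/389) = (14285/79)*(-3/389) = -42855/30731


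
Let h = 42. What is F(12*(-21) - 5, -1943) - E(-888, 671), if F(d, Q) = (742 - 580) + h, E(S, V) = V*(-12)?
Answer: 8256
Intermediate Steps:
E(S, V) = -12*V
F(d, Q) = 204 (F(d, Q) = (742 - 580) + 42 = 162 + 42 = 204)
F(12*(-21) - 5, -1943) - E(-888, 671) = 204 - (-12)*671 = 204 - 1*(-8052) = 204 + 8052 = 8256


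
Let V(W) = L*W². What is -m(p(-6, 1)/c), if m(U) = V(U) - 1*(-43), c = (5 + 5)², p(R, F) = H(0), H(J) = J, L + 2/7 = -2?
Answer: -43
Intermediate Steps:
L = -16/7 (L = -2/7 - 2 = -16/7 ≈ -2.2857)
V(W) = -16*W²/7
p(R, F) = 0
c = 100 (c = 10² = 100)
m(U) = 43 - 16*U²/7 (m(U) = -16*U²/7 - 1*(-43) = -16*U²/7 + 43 = 43 - 16*U²/7)
-m(p(-6, 1)/c) = -(43 - 16*(0/100)²/7) = -(43 - 16*(0*(1/100))²/7) = -(43 - 16/7*0²) = -(43 - 16/7*0) = -(43 + 0) = -1*43 = -43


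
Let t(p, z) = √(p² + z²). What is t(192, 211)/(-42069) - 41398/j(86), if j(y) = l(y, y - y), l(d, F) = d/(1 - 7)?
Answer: 124194/43 - √81385/42069 ≈ 2888.2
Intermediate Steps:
l(d, F) = -d/6 (l(d, F) = d/(-6) = d*(-⅙) = -d/6)
j(y) = -y/6
t(192, 211)/(-42069) - 41398/j(86) = √(192² + 211²)/(-42069) - 41398/((-⅙*86)) = √(36864 + 44521)*(-1/42069) - 41398/(-43/3) = √81385*(-1/42069) - 41398*(-3/43) = -√81385/42069 + 124194/43 = 124194/43 - √81385/42069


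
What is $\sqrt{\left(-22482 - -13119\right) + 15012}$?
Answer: $\sqrt{5649} \approx 75.16$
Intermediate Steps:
$\sqrt{\left(-22482 - -13119\right) + 15012} = \sqrt{\left(-22482 + 13119\right) + 15012} = \sqrt{-9363 + 15012} = \sqrt{5649}$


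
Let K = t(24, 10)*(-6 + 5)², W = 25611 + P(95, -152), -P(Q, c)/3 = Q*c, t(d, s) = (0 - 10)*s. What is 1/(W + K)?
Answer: 1/68831 ≈ 1.4528e-5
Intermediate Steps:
t(d, s) = -10*s
P(Q, c) = -3*Q*c
W = 68931 (W = 25611 - 3*95*(-152) = 25611 + 43320 = 68931)
K = -100 (K = (-10*10)*(-6 + 5)² = -100*(-1)² = -100*1 = -100)
1/(W + K) = 1/(68931 - 100) = 1/68831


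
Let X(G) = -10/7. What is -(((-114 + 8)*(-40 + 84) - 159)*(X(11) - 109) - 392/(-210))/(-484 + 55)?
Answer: 7988983/6435 ≈ 1241.5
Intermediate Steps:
X(G) = -10/7 (X(G) = -10*1/7 = -10/7)
-(((-114 + 8)*(-40 + 84) - 159)*(X(11) - 109) - 392/(-210))/(-484 + 55) = -(((-114 + 8)*(-40 + 84) - 159)*(-10/7 - 109) - 392/(-210))/(-484 + 55) = -((-106*44 - 159)*(-773/7) - 392*(-1/210))/(-429) = -((-4664 - 159)*(-773/7) + 28/15)*(-1)/429 = -(-4823*(-773/7) + 28/15)*(-1)/429 = -(532597 + 28/15)*(-1)/429 = -7988983*(-1)/(15*429) = -1*(-7988983/6435) = 7988983/6435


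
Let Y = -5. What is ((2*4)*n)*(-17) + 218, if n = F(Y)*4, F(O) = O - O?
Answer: 218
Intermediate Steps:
F(O) = 0
n = 0 (n = 0*4 = 0)
((2*4)*n)*(-17) + 218 = ((2*4)*0)*(-17) + 218 = (8*0)*(-17) + 218 = 0*(-17) + 218 = 0 + 218 = 218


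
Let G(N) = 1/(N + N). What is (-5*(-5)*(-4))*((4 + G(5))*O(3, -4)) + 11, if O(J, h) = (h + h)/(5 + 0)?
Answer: 667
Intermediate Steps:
O(J, h) = 2*h/5 (O(J, h) = (2*h)/5 = (2*h)*(1/5) = 2*h/5)
G(N) = 1/(2*N)
(-5*(-5)*(-4))*((4 + G(5))*O(3, -4)) + 11 = (-5*(-5)*(-4))*((4 + (1/2)/5)*((2/5)*(-4))) + 11 = (25*(-4))*((4 + (1/2)*(1/5))*(-8/5)) + 11 = -100*(4 + 1/10)*(-8)/5 + 11 = -410*(-8)/5 + 11 = -100*(-164/25) + 11 = 656 + 11 = 667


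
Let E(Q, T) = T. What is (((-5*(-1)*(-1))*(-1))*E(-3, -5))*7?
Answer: -175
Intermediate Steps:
(((-5*(-1)*(-1))*(-1))*E(-3, -5))*7 = (((-5*(-1)*(-1))*(-1))*(-5))*7 = (((5*(-1))*(-1))*(-5))*7 = (-5*(-1)*(-5))*7 = (5*(-5))*7 = -25*7 = -175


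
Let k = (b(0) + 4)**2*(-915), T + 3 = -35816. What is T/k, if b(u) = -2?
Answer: 35819/3660 ≈ 9.7866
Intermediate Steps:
T = -35819 (T = -3 - 35816 = -35819)
k = -3660 (k = (-2 + 4)**2*(-915) = 2**2*(-915) = 4*(-915) = -3660)
T/k = -35819/(-3660) = -35819*(-1/3660) = 35819/3660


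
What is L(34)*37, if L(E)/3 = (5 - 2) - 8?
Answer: -555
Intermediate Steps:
L(E) = -15 (L(E) = 3*((5 - 2) - 8) = 3*(3 - 8) = 3*(-5) = -15)
L(34)*37 = -15*37 = -555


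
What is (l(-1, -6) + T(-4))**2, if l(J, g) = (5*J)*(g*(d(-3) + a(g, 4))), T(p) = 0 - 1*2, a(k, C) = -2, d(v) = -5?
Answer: 44944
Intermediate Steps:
T(p) = -2 (T(p) = 0 - 2 = -2)
l(J, g) = -35*J*g (l(J, g) = (5*J)*(g*(-5 - 2)) = (5*J)*(g*(-7)) = (5*J)*(-7*g) = -35*J*g)
(l(-1, -6) + T(-4))**2 = (-35*(-1)*(-6) - 2)**2 = (-210 - 2)**2 = (-212)**2 = 44944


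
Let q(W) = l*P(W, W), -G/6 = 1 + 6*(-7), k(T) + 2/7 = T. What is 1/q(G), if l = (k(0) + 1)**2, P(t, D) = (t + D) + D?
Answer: 49/18450 ≈ 0.0026558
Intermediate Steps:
k(T) = -2/7 + T
G = 246 (G = -6*(1 + 6*(-7)) = -6*(1 - 42) = -6*(-41) = 246)
P(t, D) = t + 2*D (P(t, D) = (D + t) + D = t + 2*D)
l = 25/49 (l = ((-2/7 + 0) + 1)**2 = (-2/7 + 1)**2 = (5/7)**2 = 25/49 ≈ 0.51020)
q(W) = 75*W/49 (q(W) = 25*(W + 2*W)/49 = 25*(3*W)/49 = 75*W/49)
1/q(G) = 1/((75/49)*246) = 1/(18450/49) = 49/18450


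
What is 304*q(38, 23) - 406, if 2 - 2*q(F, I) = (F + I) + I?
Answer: -12870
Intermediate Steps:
q(F, I) = 1 - I - F/2 (q(F, I) = 1 - ((F + I) + I)/2 = 1 - (F + 2*I)/2 = 1 + (-I - F/2) = 1 - I - F/2)
304*q(38, 23) - 406 = 304*(1 - 1*23 - ½*38) - 406 = 304*(1 - 23 - 19) - 406 = 304*(-41) - 406 = -12464 - 406 = -12870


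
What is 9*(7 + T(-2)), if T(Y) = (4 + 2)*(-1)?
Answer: 9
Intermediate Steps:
T(Y) = -6 (T(Y) = 6*(-1) = -6)
9*(7 + T(-2)) = 9*(7 - 6) = 9*1 = 9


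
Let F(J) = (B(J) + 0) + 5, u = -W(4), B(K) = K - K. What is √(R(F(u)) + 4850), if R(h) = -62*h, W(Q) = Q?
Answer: 2*√1135 ≈ 67.380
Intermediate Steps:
B(K) = 0
u = -4 (u = -1*4 = -4)
F(J) = 5 (F(J) = (0 + 0) + 5 = 0 + 5 = 5)
√(R(F(u)) + 4850) = √(-62*5 + 4850) = √(-310 + 4850) = √4540 = 2*√1135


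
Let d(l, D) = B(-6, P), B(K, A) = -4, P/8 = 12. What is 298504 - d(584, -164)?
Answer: 298508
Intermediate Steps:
P = 96 (P = 8*12 = 96)
d(l, D) = -4
298504 - d(584, -164) = 298504 - 1*(-4) = 298504 + 4 = 298508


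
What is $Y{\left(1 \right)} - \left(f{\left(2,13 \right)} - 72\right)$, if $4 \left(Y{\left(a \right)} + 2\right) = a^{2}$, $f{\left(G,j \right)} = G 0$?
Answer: $\frac{281}{4} \approx 70.25$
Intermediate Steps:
$f{\left(G,j \right)} = 0$
$Y{\left(a \right)} = -2 + \frac{a^{2}}{4}$
$Y{\left(1 \right)} - \left(f{\left(2,13 \right)} - 72\right) = \left(-2 + \frac{1^{2}}{4}\right) - \left(0 - 72\right) = \left(-2 + \frac{1}{4} \cdot 1\right) - \left(0 - 72\right) = \left(-2 + \frac{1}{4}\right) - \left(0 - 72\right) = - \frac{7}{4} - -72 = - \frac{7}{4} + 72 = \frac{281}{4}$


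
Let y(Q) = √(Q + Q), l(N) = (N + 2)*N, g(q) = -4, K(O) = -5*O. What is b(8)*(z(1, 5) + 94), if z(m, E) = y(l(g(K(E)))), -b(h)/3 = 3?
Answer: -882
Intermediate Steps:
b(h) = -9 (b(h) = -3*3 = -9)
l(N) = N*(2 + N) (l(N) = (2 + N)*N = N*(2 + N))
y(Q) = √2*√Q (y(Q) = √(2*Q) = √2*√Q)
z(m, E) = 4 (z(m, E) = √2*√(-4*(2 - 4)) = √2*√(-4*(-2)) = √2*√8 = √2*(2*√2) = 4)
b(8)*(z(1, 5) + 94) = -9*(4 + 94) = -9*98 = -882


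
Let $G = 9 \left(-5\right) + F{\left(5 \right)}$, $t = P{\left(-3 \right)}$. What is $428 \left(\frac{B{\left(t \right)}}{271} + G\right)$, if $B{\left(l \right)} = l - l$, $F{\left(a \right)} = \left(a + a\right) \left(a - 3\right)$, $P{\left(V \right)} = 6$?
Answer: $-10700$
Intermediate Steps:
$t = 6$
$F{\left(a \right)} = 2 a \left(-3 + a\right)$
$G = -25$ ($G = 9 \left(-5\right) + 2 \cdot 5 \left(-3 + 5\right) = -45 + 2 \cdot 5 \cdot 2 = -45 + 20 = -25$)
$B{\left(l \right)} = 0$
$428 \left(\frac{B{\left(t \right)}}{271} + G\right) = 428 \left(\frac{0}{271} - 25\right) = 428 \left(0 \cdot \frac{1}{271} - 25\right) = 428 \left(0 - 25\right) = 428 \left(-25\right) = -10700$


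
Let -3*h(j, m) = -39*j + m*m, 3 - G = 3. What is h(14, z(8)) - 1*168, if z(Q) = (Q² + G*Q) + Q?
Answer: -1714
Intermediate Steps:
G = 0 (G = 3 - 1*3 = 3 - 3 = 0)
z(Q) = Q + Q² (z(Q) = (Q² + 0*Q) + Q = (Q² + 0) + Q = Q² + Q = Q + Q²)
h(j, m) = 13*j - m²/3 (h(j, m) = -(-39*j + m*m)/3 = -(-39*j + m²)/3 = -(m² - 39*j)/3 = 13*j - m²/3)
h(14, z(8)) - 1*168 = (13*14 - 64*(1 + 8)²/3) - 1*168 = (182 - (8*9)²/3) - 168 = (182 - ⅓*72²) - 168 = (182 - ⅓*5184) - 168 = (182 - 1728) - 168 = -1546 - 168 = -1714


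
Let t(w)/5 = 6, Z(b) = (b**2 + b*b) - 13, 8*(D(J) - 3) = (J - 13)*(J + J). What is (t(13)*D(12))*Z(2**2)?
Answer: 0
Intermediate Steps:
D(J) = 3 + J*(-13 + J)/4 (D(J) = 3 + ((J - 13)*(J + J))/8 = 3 + ((-13 + J)*(2*J))/8 = 3 + (2*J*(-13 + J))/8 = 3 + J*(-13 + J)/4)
Z(b) = -13 + 2*b**2 (Z(b) = (b**2 + b**2) - 13 = 2*b**2 - 13 = -13 + 2*b**2)
t(w) = 30 (t(w) = 5*6 = 30)
(t(13)*D(12))*Z(2**2) = (30*(3 - 13/4*12 + (1/4)*12**2))*(-13 + 2*(2**2)**2) = (30*(3 - 39 + (1/4)*144))*(-13 + 2*4**2) = (30*(3 - 39 + 36))*(-13 + 2*16) = (30*0)*(-13 + 32) = 0*19 = 0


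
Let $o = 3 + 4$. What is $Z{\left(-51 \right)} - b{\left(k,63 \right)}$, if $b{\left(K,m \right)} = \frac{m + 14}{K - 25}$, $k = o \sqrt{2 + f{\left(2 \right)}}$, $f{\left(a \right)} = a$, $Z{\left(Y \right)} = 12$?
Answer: $19$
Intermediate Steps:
$o = 7$
$k = 14$ ($k = 7 \sqrt{2 + 2} = 7 \sqrt{4} = 7 \cdot 2 = 14$)
$b{\left(K,m \right)} = \frac{14 + m}{-25 + K}$
$Z{\left(-51 \right)} - b{\left(k,63 \right)} = 12 - \frac{14 + 63}{-25 + 14} = 12 - \frac{1}{-11} \cdot 77 = 12 - \left(- \frac{1}{11}\right) 77 = 12 - -7 = 12 + 7 = 19$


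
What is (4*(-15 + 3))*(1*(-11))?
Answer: 528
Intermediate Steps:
(4*(-15 + 3))*(1*(-11)) = (4*(-12))*(-11) = -48*(-11) = 528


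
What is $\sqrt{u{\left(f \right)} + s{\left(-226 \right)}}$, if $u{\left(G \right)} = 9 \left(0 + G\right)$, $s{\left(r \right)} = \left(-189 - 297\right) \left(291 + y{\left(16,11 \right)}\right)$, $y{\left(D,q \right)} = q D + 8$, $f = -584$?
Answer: $3 i \sqrt{26234} \approx 485.91 i$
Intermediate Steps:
$y{\left(D,q \right)} = 8 + D q$ ($y{\left(D,q \right)} = D q + 8 = 8 + D q$)
$s{\left(r \right)} = -230850$ ($s{\left(r \right)} = \left(-189 - 297\right) \left(291 + \left(8 + 16 \cdot 11\right)\right) = - 486 \left(291 + \left(8 + 176\right)\right) = - 486 \left(291 + 184\right) = \left(-486\right) 475 = -230850$)
$u{\left(G \right)} = 9 G$
$\sqrt{u{\left(f \right)} + s{\left(-226 \right)}} = \sqrt{9 \left(-584\right) - 230850} = \sqrt{-5256 - 230850} = \sqrt{-236106} = 3 i \sqrt{26234}$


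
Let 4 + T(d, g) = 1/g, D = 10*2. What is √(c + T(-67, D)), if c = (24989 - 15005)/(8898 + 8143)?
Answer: I*√97692559595/170410 ≈ 1.8342*I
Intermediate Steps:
D = 20
T(d, g) = -4 + 1/g
c = 9984/17041 ≈ 0.58588
√(c + T(-67, D)) = √(9984/17041 + (-4 + 1/20)) = √(9984/17041 - 79/20) = √(-1146559/340820) = I*√97692559595/170410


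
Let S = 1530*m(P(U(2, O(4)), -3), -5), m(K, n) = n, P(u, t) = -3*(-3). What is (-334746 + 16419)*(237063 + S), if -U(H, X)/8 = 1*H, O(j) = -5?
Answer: -73028352051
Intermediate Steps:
U(H, X) = -8*H
P(u, t) = 9
S = -7650 (S = 1530*(-5) = -7650)
(-334746 + 16419)*(237063 + S) = (-334746 + 16419)*(237063 - 7650) = -318327*229413 = -73028352051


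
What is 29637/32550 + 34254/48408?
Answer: 70823211/43768900 ≈ 1.6181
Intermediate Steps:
29637/32550 + 34254/48408 = 29637*(1/32550) + 34254*(1/48408) = 9879/10850 + 5709/8068 = 70823211/43768900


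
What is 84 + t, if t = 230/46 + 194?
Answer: 283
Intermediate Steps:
t = 199 (t = 230*(1/46) + 194 = 5 + 194 = 199)
84 + t = 84 + 199 = 283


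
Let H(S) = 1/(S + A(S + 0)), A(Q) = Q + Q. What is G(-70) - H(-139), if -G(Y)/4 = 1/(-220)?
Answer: 472/22935 ≈ 0.020580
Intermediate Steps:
G(Y) = 1/55 (G(Y) = -4/(-220) = -4*(-1/220) = 1/55)
A(Q) = 2*Q
H(S) = 1/(3*S) (H(S) = 1/(S + 2*(S + 0)) = 1/(S + 2*S) = 1/(3*S))
G(-70) - H(-139) = 1/55 - 1/(3*(-139)) = 1/55 - (-1)/(3*139) = 1/55 - 1*(-1/417) = 1/55 + 1/417 = 472/22935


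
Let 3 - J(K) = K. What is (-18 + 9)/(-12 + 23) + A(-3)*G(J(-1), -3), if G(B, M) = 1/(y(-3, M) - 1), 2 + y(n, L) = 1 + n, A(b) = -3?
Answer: -12/55 ≈ -0.21818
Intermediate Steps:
J(K) = 3 - K
y(n, L) = -1 + n (y(n, L) = -2 + (1 + n) = -1 + n)
G(B, M) = -1/5 (G(B, M) = 1/((-1 - 3) - 1) = 1/(-4 - 1) = 1/(-5) = -1/5)
(-18 + 9)/(-12 + 23) + A(-3)*G(J(-1), -3) = (-18 + 9)/(-12 + 23) - 3*(-1/5) = -9/11 + 3/5 = -12/55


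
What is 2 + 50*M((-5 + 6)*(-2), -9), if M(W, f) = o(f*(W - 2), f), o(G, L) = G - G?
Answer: 2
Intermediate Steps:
o(G, L) = 0
M(W, f) = 0
2 + 50*M((-5 + 6)*(-2), -9) = 2 + 50*0 = 2 + 0 = 2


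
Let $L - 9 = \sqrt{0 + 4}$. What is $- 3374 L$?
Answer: $-37114$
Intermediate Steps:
$L = 11$ ($L = 9 + \sqrt{0 + 4} = 9 + \sqrt{4} = 9 + 2 = 11$)
$- 3374 L = \left(-3374\right) 11 = -37114$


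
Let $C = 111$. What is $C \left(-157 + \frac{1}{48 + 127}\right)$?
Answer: $- \frac{3049614}{175} \approx -17426.0$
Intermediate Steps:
$C \left(-157 + \frac{1}{48 + 127}\right) = 111 \left(-157 + \frac{1}{48 + 127}\right) = 111 \left(-157 + \frac{1}{175}\right) = 111 \left(- \frac{27474}{175}\right) = - \frac{3049614}{175}$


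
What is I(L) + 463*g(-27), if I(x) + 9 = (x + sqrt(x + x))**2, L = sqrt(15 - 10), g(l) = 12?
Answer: 5547 + (sqrt(5) + sqrt(2)*5**(1/4))**2 ≈ 5565.9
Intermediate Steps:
L = sqrt(5) ≈ 2.2361
I(x) = -9 + (x + sqrt(2)*sqrt(x))**2 (I(x) = -9 + (x + sqrt(x + x))**2 = -9 + (x + sqrt(2*x))**2 = -9 + (x + sqrt(2)*sqrt(x))**2)
I(L) + 463*g(-27) = (-9 + (sqrt(5) + sqrt(2)*sqrt(sqrt(5)))**2) + 463*12 = (-9 + (sqrt(5) + sqrt(2)*5**(1/4))**2) + 5556 = 5547 + (sqrt(5) + sqrt(2)*5**(1/4))**2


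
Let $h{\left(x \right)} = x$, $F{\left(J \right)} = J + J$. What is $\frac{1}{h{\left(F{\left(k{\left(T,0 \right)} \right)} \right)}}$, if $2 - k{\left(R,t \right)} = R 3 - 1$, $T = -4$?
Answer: $\frac{1}{30} \approx 0.033333$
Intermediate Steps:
$k{\left(R,t \right)} = 3 - 3 R$ ($k{\left(R,t \right)} = 2 - \left(R 3 - 1\right) = 2 - \left(3 R - 1\right) = 2 - \left(-1 + 3 R\right) = 3 - 3 R$)
$F{\left(J \right)} = 2 J$
$\frac{1}{h{\left(F{\left(k{\left(T,0 \right)} \right)} \right)}} = \frac{1}{2 \left(3 - -12\right)} = \frac{1}{2 \left(3 + 12\right)} = \frac{1}{2 \cdot 15} = \frac{1}{30}$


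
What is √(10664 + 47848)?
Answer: 4*√3657 ≈ 241.89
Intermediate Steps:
√(10664 + 47848) = √58512 = 4*√3657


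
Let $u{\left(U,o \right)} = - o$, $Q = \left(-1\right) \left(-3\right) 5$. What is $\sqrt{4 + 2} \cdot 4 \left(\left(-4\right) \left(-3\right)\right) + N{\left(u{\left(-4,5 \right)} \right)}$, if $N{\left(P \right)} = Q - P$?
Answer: $20 + 48 \sqrt{6} \approx 137.58$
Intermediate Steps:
$Q = 15$ ($Q = 3 \cdot 5 = 15$)
$N{\left(P \right)} = 15 - P$
$\sqrt{4 + 2} \cdot 4 \left(\left(-4\right) \left(-3\right)\right) + N{\left(u{\left(-4,5 \right)} \right)} = \sqrt{4 + 2} \cdot 4 \left(\left(-4\right) \left(-3\right)\right) + \left(15 - \left(-1\right) 5\right) = \sqrt{6} \cdot 4 \cdot 12 + \left(15 - -5\right) = \sqrt{6} \cdot 48 + \left(15 + 5\right) = 48 \sqrt{6} + 20 = 20 + 48 \sqrt{6}$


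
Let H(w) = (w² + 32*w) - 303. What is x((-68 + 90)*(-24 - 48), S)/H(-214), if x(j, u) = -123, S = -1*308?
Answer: -123/38645 ≈ -0.0031828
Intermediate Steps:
H(w) = -303 + w² + 32*w
S = -308
x((-68 + 90)*(-24 - 48), S)/H(-214) = -123/(-303 + (-214)² + 32*(-214)) = -123/(-303 + 45796 - 6848) = -123/38645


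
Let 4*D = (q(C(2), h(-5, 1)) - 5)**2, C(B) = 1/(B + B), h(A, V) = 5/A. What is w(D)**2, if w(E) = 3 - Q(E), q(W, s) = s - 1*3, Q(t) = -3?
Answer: 36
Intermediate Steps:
C(B) = 1/(2*B)
q(W, s) = -3 + s (q(W, s) = s - 3 = -3 + s)
D = 81/4 (D = ((-3 + 5/(-5)) - 5)**2/4 = ((-3 + 5*(-1/5)) - 5)**2/4 = ((-3 - 1) - 5)**2/4 = (-4 - 5)**2/4 = (1/4)*(-9)**2 = (1/4)*81 = 81/4 ≈ 20.250)
w(E) = 6 (w(E) = 3 - 1*(-3) = 3 + 3 = 6)
w(D)**2 = 6**2 = 36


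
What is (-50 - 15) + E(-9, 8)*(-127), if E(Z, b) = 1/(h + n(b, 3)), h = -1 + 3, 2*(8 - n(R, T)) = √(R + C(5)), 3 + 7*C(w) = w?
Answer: -106895/1371 - 127*√406/1371 ≈ -79.835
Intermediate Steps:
C(w) = -3/7 + w/7
n(R, T) = 8 - √(2/7 + R)/2 (n(R, T) = 8 - √(R + (-3/7 + (⅐)*5))/2 = 8 - √(R + (-3/7 + 5/7))/2 = 8 - √(R + 2/7)/2 = 8 - √(2/7 + R)/2)
h = 2
E(Z, b) = 1/(10 - √(14 + 49*b)/14) (E(Z, b) = 1/(2 + (8 - √(14 + 49*b)/14)) = 1/(10 - √(14 + 49*b)/14))
(-50 - 15) + E(-9, 8)*(-127) = (-50 - 15) - 14/(-140 + √7*√(2 + 7*8))*(-127) = -65 - 14/(-140 + √7*√(2 + 56))*(-127) = -65 - 14/(-140 + √7*√58)*(-127) = -65 - 14/(-140 + √406)*(-127) = -65 + 1778/(-140 + √406)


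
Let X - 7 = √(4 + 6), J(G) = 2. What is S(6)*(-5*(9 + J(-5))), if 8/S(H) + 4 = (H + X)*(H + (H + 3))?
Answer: -84040/34231 + 6600*√10/34231 ≈ -1.8454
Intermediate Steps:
X = 7 + √10 (X = 7 + √(4 + 6) = 7 + √10 ≈ 10.162)
S(H) = 8/(-4 + (3 + 2*H)*(7 + H + √10)) (S(H) = 8/(-4 + (H + (7 + √10))*(H + (H + 3))) = 8/(-4 + (7 + H + √10)*(H + (3 + H))) = 8/(-4 + (7 + H + √10)*(3 + 2*H)) = 8/(-4 + (3 + 2*H)*(7 + H + √10)))
S(6)*(-5*(9 + J(-5))) = (8/(17 + 2*6² + 3*√10 + 17*6 + 2*6*√10))*(-5*(9 + 2)) = (8/(17 + 2*36 + 3*√10 + 102 + 12*√10))*(-5*11) = (8/(17 + 72 + 3*√10 + 102 + 12*√10))*(-55) = (8/(191 + 15*√10))*(-55) = -440/(191 + 15*√10)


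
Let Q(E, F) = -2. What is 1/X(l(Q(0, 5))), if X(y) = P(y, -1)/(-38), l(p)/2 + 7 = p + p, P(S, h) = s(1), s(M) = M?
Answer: -38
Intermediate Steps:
P(S, h) = 1
l(p) = -14 + 4*p (l(p) = -14 + 2*(p + p) = -14 + 2*(2*p) = -14 + 4*p)
X(y) = -1/38 (X(y) = 1/(-38) = 1*(-1/38) = -1/38)
1/X(l(Q(0, 5))) = 1/(-1/38) = -38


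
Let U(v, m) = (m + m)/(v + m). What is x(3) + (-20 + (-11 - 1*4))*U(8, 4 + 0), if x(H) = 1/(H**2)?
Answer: -209/9 ≈ -23.222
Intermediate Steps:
U(v, m) = 2*m/(m + v) (U(v, m) = (2*m)/(m + v) = 2*m/(m + v))
x(H) = H**(-2)
x(3) + (-20 + (-11 - 1*4))*U(8, 4 + 0) = 3**(-2) + (-20 + (-11 - 1*4))*(2*(4 + 0)/((4 + 0) + 8)) = 1/9 + (-20 + (-11 - 4))*(2*4/(4 + 8)) = 1/9 + (-20 - 15)*(2*4/12) = 1/9 - 70*4/12 = 1/9 - 35*2/3 = 1/9 - 70/3 = -209/9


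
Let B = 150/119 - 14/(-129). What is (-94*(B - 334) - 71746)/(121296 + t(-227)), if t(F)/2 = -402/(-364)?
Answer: -8078048602/24206634441 ≈ -0.33371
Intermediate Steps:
t(F) = 201/91 (t(F) = 2*(-402/(-364)) = 2*(-402*(-1/364)) = 2*(201/182) = 201/91)
B = 21016/15351 (B = 150*(1/119) - 14*(-1/129) = 150/119 + 14/129 = 21016/15351 ≈ 1.3690)
(-94*(B - 334) - 71746)/(121296 + t(-227)) = (-94*(21016/15351 - 334) - 71746)/(121296 + 201/91) = (-94*(-5106218/15351) - 71746)/(11038137/91) = (479984492/15351 - 71746)*(91/11038137) = -621388354/15351*91/11038137 = -8078048602/24206634441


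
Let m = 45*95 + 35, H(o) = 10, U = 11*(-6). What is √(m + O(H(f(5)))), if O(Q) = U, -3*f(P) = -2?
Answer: 2*√1061 ≈ 65.146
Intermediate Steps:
f(P) = ⅔ (f(P) = -⅓*(-2) = ⅔)
U = -66
m = 4310 (m = 4275 + 35 = 4310)
O(Q) = -66
√(m + O(H(f(5)))) = √(4310 - 66) = √4244 = 2*√1061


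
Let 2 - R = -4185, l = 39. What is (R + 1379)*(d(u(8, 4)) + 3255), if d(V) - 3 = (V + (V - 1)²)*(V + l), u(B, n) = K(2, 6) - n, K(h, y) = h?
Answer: 19575622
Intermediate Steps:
u(B, n) = 2 - n
R = 4187 (R = 2 - 1*(-4185) = 2 + 4185 = 4187)
d(V) = 3 + (39 + V)*(V + (-1 + V)²) (d(V) = 3 + (V + (V - 1)²)*(V + 39) = 3 + (V + (-1 + V)²)*(39 + V) = 3 + (39 + V)*(V + (-1 + V)²))
(R + 1379)*(d(u(8, 4)) + 3255) = (4187 + 1379)*((42 + (2 - 1*4)³ - 38*(2 - 1*4) + 38*(2 - 1*4)²) + 3255) = 5566*((42 + (2 - 4)³ - 38*(2 - 4) + 38*(2 - 4)²) + 3255) = 5566*((42 + (-2)³ - 38*(-2) + 38*(-2)²) + 3255) = 5566*((42 - 8 + 76 + 38*4) + 3255) = 5566*((42 - 8 + 76 + 152) + 3255) = 5566*(262 + 3255) = 5566*3517 = 19575622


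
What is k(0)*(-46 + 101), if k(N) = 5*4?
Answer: 1100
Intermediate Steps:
k(N) = 20
k(0)*(-46 + 101) = 20*(-46 + 101) = 20*55 = 1100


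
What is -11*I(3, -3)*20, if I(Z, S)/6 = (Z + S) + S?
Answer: 3960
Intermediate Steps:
I(Z, S) = 6*Z + 12*S (I(Z, S) = 6*((Z + S) + S) = 6*((S + Z) + S) = 6*(Z + 2*S) = 6*Z + 12*S)
-11*I(3, -3)*20 = -11*(6*3 + 12*(-3))*20 = -11*(18 - 36)*20 = -11*(-18)*20 = 198*20 = 3960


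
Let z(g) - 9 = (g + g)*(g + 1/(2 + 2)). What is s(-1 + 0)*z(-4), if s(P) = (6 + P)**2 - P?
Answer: 1014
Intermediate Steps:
z(g) = 9 + 2*g*(1/4 + g) (z(g) = 9 + (g + g)*(g + 1/(2 + 2)) = 9 + (2*g)*(g + 1/4) = 9 + (2*g)*(1/4 + g) = 9 + 2*g*(1/4 + g))
s(-1 + 0)*z(-4) = ((6 + (-1 + 0))**2 - (-1 + 0))*(9 + (1/2)*(-4) + 2*(-4)**2) = ((6 - 1)**2 - 1*(-1))*(9 - 2 + 2*16) = (5**2 + 1)*(9 - 2 + 32) = (25 + 1)*39 = 26*39 = 1014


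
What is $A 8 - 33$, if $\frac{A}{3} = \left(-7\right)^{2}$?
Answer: $1143$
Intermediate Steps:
$A = 147$ ($A = 3 \left(-7\right)^{2} = 3 \cdot 49 = 147$)
$A 8 - 33 = 147 \cdot 8 - 33 = 1176 - 33 = 1143$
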